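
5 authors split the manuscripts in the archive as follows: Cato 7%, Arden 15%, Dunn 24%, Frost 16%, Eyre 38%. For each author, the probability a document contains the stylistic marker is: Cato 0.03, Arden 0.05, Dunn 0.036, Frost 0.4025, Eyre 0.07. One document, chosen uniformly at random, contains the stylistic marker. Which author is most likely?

Frost

Compute prior × likelihood for every hypothesis:
  Cato: 0.07 × 0.03 = 0.0021
  Arden: 0.15 × 0.05 = 0.0075
  Dunn: 0.24 × 0.036 = 0.00864
  Frost: 0.16 × 0.4025 = 0.0644
  Eyre: 0.38 × 0.07 = 0.0266
Sum = 0.10924.
Largest term belongs to Frost, so Frost is most probable.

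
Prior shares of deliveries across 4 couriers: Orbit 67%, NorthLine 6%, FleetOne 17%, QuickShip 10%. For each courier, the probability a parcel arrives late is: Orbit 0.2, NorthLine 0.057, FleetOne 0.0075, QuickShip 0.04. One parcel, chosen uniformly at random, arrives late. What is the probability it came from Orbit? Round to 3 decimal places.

Prior × likelihood for each hypothesis:
  Orbit: 0.67 × 0.2 = 0.134
  NorthLine: 0.06 × 0.057 = 0.00342
  FleetOne: 0.17 × 0.0075 = 0.001275
  QuickShip: 0.1 × 0.04 = 0.004
Total = 0.142695.
P(Orbit | evidence) = 0.134 / 0.142695 ≈ 0.939.

0.939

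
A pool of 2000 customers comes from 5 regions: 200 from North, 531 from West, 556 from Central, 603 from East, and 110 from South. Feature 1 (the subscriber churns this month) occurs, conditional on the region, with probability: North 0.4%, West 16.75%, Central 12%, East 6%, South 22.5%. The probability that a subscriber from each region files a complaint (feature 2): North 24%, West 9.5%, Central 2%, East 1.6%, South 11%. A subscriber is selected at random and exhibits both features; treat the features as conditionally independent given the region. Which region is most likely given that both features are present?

West

Compute prior × likelihood for every hypothesis:
  North: 0.1 × 0.004 × 0.24 = 0.000096
  West: 0.2655 × 0.1675 × 0.095 = 0.00422476875
  Central: 0.278 × 0.12 × 0.02 = 0.0006672
  East: 0.3015 × 0.06 × 0.016 = 0.00028944
  South: 0.055 × 0.225 × 0.11 = 0.00136125
Normalizing constant = 0.00663865875.
Largest term belongs to West, so West is most probable.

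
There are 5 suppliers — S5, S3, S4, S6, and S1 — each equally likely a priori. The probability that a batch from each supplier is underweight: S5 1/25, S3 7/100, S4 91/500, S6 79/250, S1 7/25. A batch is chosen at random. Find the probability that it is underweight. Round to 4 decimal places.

With a uniform prior (1/5 each), posterior ∝ likelihood:
  S5: 0.04
  S3: 0.07
  S4: 0.182
  S6: 0.316
  S1: 0.28
P(underweight) = (1/5) × (0.04 + 0.07 + 0.182 + 0.316 + 0.28) = 0.888/5 ≈ 0.1776.

0.1776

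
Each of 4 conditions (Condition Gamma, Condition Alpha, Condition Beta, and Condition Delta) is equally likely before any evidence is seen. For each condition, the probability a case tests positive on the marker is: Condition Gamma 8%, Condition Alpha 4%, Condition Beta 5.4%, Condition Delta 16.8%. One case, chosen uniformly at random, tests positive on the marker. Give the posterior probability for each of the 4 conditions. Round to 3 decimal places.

Condition Gamma 0.234, Condition Alpha 0.117, Condition Beta 0.158, Condition Delta 0.491

With a uniform prior (1/4 each), posterior ∝ likelihood:
  Condition Gamma: 0.08
  Condition Alpha: 0.04
  Condition Beta: 0.054
  Condition Delta: 0.168
Total = 0.342.
P(Condition Gamma | marker-positive) = 0.08/0.342 ≈ 0.234
P(Condition Alpha | marker-positive) = 0.04/0.342 ≈ 0.117
P(Condition Beta | marker-positive) = 0.054/0.342 ≈ 0.158
P(Condition Delta | marker-positive) = 0.168/0.342 ≈ 0.491
(Check: 0.234+0.117+0.158+0.491 = 1.000.)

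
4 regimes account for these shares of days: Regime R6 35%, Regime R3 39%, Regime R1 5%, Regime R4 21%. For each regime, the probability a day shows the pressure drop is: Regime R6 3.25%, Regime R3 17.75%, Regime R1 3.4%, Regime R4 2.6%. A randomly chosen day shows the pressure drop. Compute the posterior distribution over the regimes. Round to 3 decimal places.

Compute prior × likelihood for every hypothesis:
  Regime R6: 0.35 × 0.0325 = 0.011375
  Regime R3: 0.39 × 0.1775 = 0.069225
  Regime R1: 0.05 × 0.034 = 0.0017
  Regime R4: 0.21 × 0.026 = 0.00546
Total = 0.08776.
P(Regime R6 | drop) = 0.011375/0.08776 ≈ 0.130
P(Regime R3 | drop) = 0.069225/0.08776 ≈ 0.789
P(Regime R1 | drop) = 0.0017/0.08776 ≈ 0.019
P(Regime R4 | drop) = 0.00546/0.08776 ≈ 0.062

Regime R6 0.130, Regime R3 0.789, Regime R1 0.019, Regime R4 0.062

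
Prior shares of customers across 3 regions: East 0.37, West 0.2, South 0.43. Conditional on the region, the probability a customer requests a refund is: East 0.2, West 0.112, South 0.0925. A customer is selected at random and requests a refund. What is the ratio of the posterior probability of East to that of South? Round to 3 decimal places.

1.860

Prior × likelihood for each hypothesis:
  East: 0.37 × 0.2 = 0.074
  West: 0.2 × 0.112 = 0.0224
  South: 0.43 × 0.0925 = 0.039775
Total = 0.136175.
The ratio is 0.074 / 0.039775 (the normalizer cancels) = 1.860.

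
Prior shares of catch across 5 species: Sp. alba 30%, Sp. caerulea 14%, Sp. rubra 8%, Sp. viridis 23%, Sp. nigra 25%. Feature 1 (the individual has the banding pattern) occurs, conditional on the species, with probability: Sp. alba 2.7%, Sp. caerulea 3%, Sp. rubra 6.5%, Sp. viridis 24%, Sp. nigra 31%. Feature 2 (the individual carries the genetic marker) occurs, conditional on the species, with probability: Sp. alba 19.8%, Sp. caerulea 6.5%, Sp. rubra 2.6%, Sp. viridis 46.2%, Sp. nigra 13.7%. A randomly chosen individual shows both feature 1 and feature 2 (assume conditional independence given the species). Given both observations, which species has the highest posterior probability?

Compute prior × likelihood for every hypothesis:
  Sp. alba: 0.3 × 0.027 × 0.198 = 0.0016038
  Sp. caerulea: 0.14 × 0.03 × 0.065 = 0.000273
  Sp. rubra: 0.08 × 0.065 × 0.026 = 0.0001352
  Sp. viridis: 0.23 × 0.24 × 0.462 = 0.0255024
  Sp. nigra: 0.25 × 0.31 × 0.137 = 0.0106175
Normalizing constant = 0.0381319.
Largest term belongs to Sp. viridis, so Sp. viridis is most probable.

Sp. viridis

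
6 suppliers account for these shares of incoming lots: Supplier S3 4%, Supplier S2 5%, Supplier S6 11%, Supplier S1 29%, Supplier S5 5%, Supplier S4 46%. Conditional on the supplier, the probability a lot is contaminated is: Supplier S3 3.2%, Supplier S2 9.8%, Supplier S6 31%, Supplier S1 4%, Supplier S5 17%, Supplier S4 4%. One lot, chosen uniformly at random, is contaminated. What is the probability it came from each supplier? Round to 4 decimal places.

Prior × likelihood for each hypothesis:
  Supplier S3: 0.04 × 0.032 = 0.00128
  Supplier S2: 0.05 × 0.098 = 0.0049
  Supplier S6: 0.11 × 0.31 = 0.0341
  Supplier S1: 0.29 × 0.04 = 0.0116
  Supplier S5: 0.05 × 0.17 = 0.0085
  Supplier S4: 0.46 × 0.04 = 0.0184
Normalizing constant = 0.07878.
P(Supplier S3 | contaminated) = 0.00128/0.07878 ≈ 0.0162
P(Supplier S2 | contaminated) = 0.0049/0.07878 ≈ 0.0622
P(Supplier S6 | contaminated) = 0.0341/0.07878 ≈ 0.4329
P(Supplier S1 | contaminated) = 0.0116/0.07878 ≈ 0.1472
P(Supplier S5 | contaminated) = 0.0085/0.07878 ≈ 0.1079
P(Supplier S4 | contaminated) = 0.0184/0.07878 ≈ 0.2336

Supplier S3 0.0162, Supplier S2 0.0622, Supplier S6 0.4329, Supplier S1 0.1472, Supplier S5 0.1079, Supplier S4 0.2336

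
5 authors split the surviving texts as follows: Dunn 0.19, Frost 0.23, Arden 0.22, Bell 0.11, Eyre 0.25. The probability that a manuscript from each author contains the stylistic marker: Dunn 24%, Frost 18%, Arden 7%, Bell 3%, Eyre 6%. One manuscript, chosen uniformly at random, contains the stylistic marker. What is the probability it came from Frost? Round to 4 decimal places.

Prior × likelihood for each hypothesis:
  Dunn: 0.19 × 0.24 = 0.0456
  Frost: 0.23 × 0.18 = 0.0414
  Arden: 0.22 × 0.07 = 0.0154
  Bell: 0.11 × 0.03 = 0.0033
  Eyre: 0.25 × 0.06 = 0.015
Normalizing constant = 0.1207.
P(Frost | evidence) = 0.0414 / 0.1207 ≈ 0.3430.

0.3430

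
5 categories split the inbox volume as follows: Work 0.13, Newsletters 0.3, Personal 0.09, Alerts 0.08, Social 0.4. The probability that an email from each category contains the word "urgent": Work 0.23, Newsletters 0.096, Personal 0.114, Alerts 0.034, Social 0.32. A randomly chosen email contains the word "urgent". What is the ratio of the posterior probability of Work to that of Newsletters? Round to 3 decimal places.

1.038

Prior × likelihood for each hypothesis:
  Work: 0.13 × 0.23 = 0.0299
  Newsletters: 0.3 × 0.096 = 0.0288
  Personal: 0.09 × 0.114 = 0.01026
  Alerts: 0.08 × 0.034 = 0.00272
  Social: 0.4 × 0.32 = 0.128
Sum = 0.19968.
The ratio is 0.0299 / 0.0288 (the normalizer cancels) = 1.038.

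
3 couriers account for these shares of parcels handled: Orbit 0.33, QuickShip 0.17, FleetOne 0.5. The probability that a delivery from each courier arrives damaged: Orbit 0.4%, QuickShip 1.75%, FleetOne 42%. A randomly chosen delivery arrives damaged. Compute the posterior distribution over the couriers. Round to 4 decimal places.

Orbit 0.0062, QuickShip 0.0139, FleetOne 0.9800

Prior × likelihood for each hypothesis:
  Orbit: 0.33 × 0.004 = 0.00132
  QuickShip: 0.17 × 0.0175 = 0.002975
  FleetOne: 0.5 × 0.42 = 0.21
Normalizing constant = 0.214295.
P(Orbit | damaged) = 0.00132/0.214295 ≈ 0.0062
P(QuickShip | damaged) = 0.002975/0.214295 ≈ 0.0139
P(FleetOne | damaged) = 0.21/0.214295 ≈ 0.9800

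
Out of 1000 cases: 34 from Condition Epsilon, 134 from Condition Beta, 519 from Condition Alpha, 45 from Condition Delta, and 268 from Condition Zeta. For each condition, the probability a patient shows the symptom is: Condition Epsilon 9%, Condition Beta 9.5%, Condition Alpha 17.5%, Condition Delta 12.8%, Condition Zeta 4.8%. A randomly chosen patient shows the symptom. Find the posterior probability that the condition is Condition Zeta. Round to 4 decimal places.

0.1027

Compute prior × likelihood for every hypothesis:
  Condition Epsilon: 0.034 × 0.09 = 0.00306
  Condition Beta: 0.134 × 0.095 = 0.01273
  Condition Alpha: 0.519 × 0.175 = 0.090825
  Condition Delta: 0.045 × 0.128 = 0.00576
  Condition Zeta: 0.268 × 0.048 = 0.012864
Total = 0.125239.
P(Condition Zeta | evidence) = 0.012864 / 0.125239 ≈ 0.1027.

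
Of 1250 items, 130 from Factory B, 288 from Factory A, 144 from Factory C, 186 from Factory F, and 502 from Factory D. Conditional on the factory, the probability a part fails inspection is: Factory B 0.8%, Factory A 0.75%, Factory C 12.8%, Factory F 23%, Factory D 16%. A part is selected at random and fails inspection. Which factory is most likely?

Factory D

Unnormalized posteriors (prior × likelihood):
  Factory B: 0.104 × 0.008 = 0.000832
  Factory A: 0.2304 × 0.0075 = 0.001728
  Factory C: 0.1152 × 0.128 = 0.0147456
  Factory F: 0.1488 × 0.23 = 0.034224
  Factory D: 0.4016 × 0.16 = 0.064256
Sum = 0.1157856.
Largest term belongs to Factory D, so Factory D is most probable.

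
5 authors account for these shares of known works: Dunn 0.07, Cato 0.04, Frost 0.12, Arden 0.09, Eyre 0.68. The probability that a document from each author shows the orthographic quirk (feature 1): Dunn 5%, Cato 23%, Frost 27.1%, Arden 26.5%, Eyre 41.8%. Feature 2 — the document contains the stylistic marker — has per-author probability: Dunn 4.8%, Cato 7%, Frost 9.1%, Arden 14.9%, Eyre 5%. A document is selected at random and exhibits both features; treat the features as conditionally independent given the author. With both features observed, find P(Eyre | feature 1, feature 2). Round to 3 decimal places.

0.660

Unnormalized posteriors (prior × likelihood):
  Dunn: 0.07 × 0.05 × 0.048 = 0.000168
  Cato: 0.04 × 0.23 × 0.07 = 0.000644
  Frost: 0.12 × 0.271 × 0.091 = 0.00295932
  Arden: 0.09 × 0.265 × 0.149 = 0.00355365
  Eyre: 0.68 × 0.418 × 0.05 = 0.014212
Total = 0.02153697.
P(Eyre | evidence) = 0.014212 / 0.02153697 ≈ 0.660.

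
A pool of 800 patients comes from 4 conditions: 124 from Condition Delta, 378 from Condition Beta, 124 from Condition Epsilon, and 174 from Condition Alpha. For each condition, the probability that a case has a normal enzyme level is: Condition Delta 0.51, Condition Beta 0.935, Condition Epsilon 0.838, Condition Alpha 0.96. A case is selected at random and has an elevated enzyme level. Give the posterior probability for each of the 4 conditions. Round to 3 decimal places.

Taking complements, P(elevated | each) = Condition Delta 0.49, Condition Beta 0.065, Condition Epsilon 0.162, Condition Alpha 0.04.
Unnormalized posteriors (prior × likelihood):
  Condition Delta: 0.155 × 0.49 = 0.07595
  Condition Beta: 0.4725 × 0.065 = 0.0307125
  Condition Epsilon: 0.155 × 0.162 = 0.02511
  Condition Alpha: 0.2175 × 0.04 = 0.0087
Normalizing constant = 0.1404725.
P(Condition Delta | elevated) = 0.07595/0.1404725 ≈ 0.541
P(Condition Beta | elevated) = 0.0307125/0.1404725 ≈ 0.219
P(Condition Epsilon | elevated) = 0.02511/0.1404725 ≈ 0.179
P(Condition Alpha | elevated) = 0.0087/0.1404725 ≈ 0.062
(Check: 0.541+0.219+0.179+0.062 = 1.001.)

Condition Delta 0.541, Condition Beta 0.219, Condition Epsilon 0.179, Condition Alpha 0.062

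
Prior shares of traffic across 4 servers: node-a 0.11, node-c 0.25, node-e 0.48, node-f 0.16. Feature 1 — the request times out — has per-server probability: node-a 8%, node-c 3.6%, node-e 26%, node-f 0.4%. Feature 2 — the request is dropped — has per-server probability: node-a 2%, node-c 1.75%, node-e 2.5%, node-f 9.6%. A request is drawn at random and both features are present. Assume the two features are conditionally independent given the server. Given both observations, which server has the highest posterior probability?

Compute prior × likelihood for every hypothesis:
  node-a: 0.11 × 0.08 × 0.02 = 0.000176
  node-c: 0.25 × 0.036 × 0.0175 = 0.0001575
  node-e: 0.48 × 0.26 × 0.025 = 0.00312
  node-f: 0.16 × 0.004 × 0.096 = 0.00006144
Total = 0.00351494.
Largest term belongs to node-e, so node-e is most probable.

node-e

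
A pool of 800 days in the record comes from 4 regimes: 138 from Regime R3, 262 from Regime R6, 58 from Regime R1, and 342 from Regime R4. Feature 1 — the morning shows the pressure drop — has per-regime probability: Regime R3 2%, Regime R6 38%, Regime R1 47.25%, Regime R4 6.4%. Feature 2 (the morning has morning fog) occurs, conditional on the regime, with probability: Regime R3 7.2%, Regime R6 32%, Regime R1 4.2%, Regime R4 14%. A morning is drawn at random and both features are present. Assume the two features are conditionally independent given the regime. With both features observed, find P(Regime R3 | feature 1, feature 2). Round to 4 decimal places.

By Bayes' rule, posterior ∝ prior × likelihood:
  Regime R3: 0.1725 × 0.02 × 0.072 = 0.0002484
  Regime R6: 0.3275 × 0.38 × 0.32 = 0.039824
  Regime R1: 0.0725 × 0.4725 × 0.042 = 0.0014387625
  Regime R4: 0.4275 × 0.064 × 0.14 = 0.0038304
Normalizing constant = 0.0453415625.
P(Regime R3 | evidence) = 0.0002484 / 0.0453415625 ≈ 0.0055.

0.0055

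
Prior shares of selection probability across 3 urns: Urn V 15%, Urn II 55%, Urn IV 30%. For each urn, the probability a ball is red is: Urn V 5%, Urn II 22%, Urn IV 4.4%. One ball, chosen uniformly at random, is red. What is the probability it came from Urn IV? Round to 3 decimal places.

By Bayes' rule, posterior ∝ prior × likelihood:
  Urn V: 0.15 × 0.05 = 0.0075
  Urn II: 0.55 × 0.22 = 0.121
  Urn IV: 0.3 × 0.044 = 0.0132
Normalizing constant = 0.1417.
P(Urn IV | evidence) = 0.0132 / 0.1417 ≈ 0.093.

0.093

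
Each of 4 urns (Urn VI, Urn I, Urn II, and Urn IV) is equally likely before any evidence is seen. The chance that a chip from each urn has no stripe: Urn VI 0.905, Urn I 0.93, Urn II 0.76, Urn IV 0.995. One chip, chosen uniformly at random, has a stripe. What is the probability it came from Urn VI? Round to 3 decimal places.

Taking complements, P(striped | each) = Urn VI 0.095, Urn I 0.07, Urn II 0.24, Urn IV 0.005.
With a uniform prior (1/4 each), posterior ∝ likelihood:
  Urn VI: 0.095
  Urn I: 0.07
  Urn II: 0.24
  Urn IV: 0.005
Normalizing constant = 0.41.
P(Urn VI | evidence) = 0.095 / 0.41 ≈ 0.232.

0.232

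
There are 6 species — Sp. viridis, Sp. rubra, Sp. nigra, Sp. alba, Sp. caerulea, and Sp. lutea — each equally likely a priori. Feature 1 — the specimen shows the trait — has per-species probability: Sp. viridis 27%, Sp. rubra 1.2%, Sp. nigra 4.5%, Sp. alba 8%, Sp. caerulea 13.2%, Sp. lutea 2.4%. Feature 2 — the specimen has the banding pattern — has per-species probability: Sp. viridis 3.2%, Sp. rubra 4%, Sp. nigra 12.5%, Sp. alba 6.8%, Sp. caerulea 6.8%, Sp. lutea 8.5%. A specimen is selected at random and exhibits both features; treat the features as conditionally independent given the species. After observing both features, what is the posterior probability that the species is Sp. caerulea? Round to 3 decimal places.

0.288

Since the prior is uniform, the posterior is proportional to the likelihood:
  Sp. viridis: 0.27 × 0.032 = 0.00864
  Sp. rubra: 0.012 × 0.04 = 0.00048
  Sp. nigra: 0.045 × 0.125 = 0.005625
  Sp. alba: 0.08 × 0.068 = 0.00544
  Sp. caerulea: 0.132 × 0.068 = 0.008976
  Sp. lutea: 0.024 × 0.085 = 0.00204
Total = 0.031201.
P(Sp. caerulea | evidence) = 0.008976 / 0.031201 ≈ 0.288.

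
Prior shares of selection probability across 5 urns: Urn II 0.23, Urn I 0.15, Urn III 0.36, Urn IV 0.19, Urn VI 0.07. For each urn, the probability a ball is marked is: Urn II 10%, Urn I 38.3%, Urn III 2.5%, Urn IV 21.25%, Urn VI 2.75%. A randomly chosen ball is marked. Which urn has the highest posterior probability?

Unnormalized posteriors (prior × likelihood):
  Urn II: 0.23 × 0.1 = 0.023
  Urn I: 0.15 × 0.383 = 0.05745
  Urn III: 0.36 × 0.025 = 0.009
  Urn IV: 0.19 × 0.2125 = 0.040375
  Urn VI: 0.07 × 0.0275 = 0.001925
Total = 0.13175.
Largest term belongs to Urn I, so Urn I is most probable.

Urn I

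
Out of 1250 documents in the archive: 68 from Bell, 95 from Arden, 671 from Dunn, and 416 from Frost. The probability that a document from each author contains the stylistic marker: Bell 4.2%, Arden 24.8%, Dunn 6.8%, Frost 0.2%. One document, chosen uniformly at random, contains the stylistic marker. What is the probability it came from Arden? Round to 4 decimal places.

0.3233

Prior × likelihood for each hypothesis:
  Bell: 0.0544 × 0.042 = 0.0022848
  Arden: 0.076 × 0.248 = 0.018848
  Dunn: 0.5368 × 0.068 = 0.0365024
  Frost: 0.3328 × 0.002 = 0.0006656
Total = 0.0583008.
P(Arden | evidence) = 0.018848 / 0.0583008 ≈ 0.3233.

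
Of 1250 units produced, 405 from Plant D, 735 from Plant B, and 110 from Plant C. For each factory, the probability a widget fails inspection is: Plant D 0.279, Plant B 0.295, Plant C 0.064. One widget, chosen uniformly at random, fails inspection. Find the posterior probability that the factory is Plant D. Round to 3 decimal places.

0.335

Prior × likelihood for each hypothesis:
  Plant D: 0.324 × 0.279 = 0.090396
  Plant B: 0.588 × 0.295 = 0.17346
  Plant C: 0.088 × 0.064 = 0.005632
Total = 0.269488.
P(Plant D | evidence) = 0.090396 / 0.269488 ≈ 0.335.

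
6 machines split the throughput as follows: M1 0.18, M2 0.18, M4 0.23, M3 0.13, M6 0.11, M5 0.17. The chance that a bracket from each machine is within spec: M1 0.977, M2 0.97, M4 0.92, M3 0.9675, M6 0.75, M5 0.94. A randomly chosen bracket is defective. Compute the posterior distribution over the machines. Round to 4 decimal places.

M1 0.0593, M2 0.0773, M4 0.2634, M3 0.0605, M6 0.3936, M5 0.1460

Taking complements, P(defective | each) = M1 0.023, M2 0.03, M4 0.08, M3 0.0325, M6 0.25, M5 0.06.
By Bayes' rule, posterior ∝ prior × likelihood:
  M1: 0.18 × 0.023 = 0.00414
  M2: 0.18 × 0.03 = 0.0054
  M4: 0.23 × 0.08 = 0.0184
  M3: 0.13 × 0.0325 = 0.004225
  M6: 0.11 × 0.25 = 0.0275
  M5: 0.17 × 0.06 = 0.0102
Sum = 0.069865.
P(M1 | defective) = 0.00414/0.069865 ≈ 0.0593
P(M2 | defective) = 0.0054/0.069865 ≈ 0.0773
P(M4 | defective) = 0.0184/0.069865 ≈ 0.2634
P(M3 | defective) = 0.004225/0.069865 ≈ 0.0605
P(M6 | defective) = 0.0275/0.069865 ≈ 0.3936
P(M5 | defective) = 0.0102/0.069865 ≈ 0.1460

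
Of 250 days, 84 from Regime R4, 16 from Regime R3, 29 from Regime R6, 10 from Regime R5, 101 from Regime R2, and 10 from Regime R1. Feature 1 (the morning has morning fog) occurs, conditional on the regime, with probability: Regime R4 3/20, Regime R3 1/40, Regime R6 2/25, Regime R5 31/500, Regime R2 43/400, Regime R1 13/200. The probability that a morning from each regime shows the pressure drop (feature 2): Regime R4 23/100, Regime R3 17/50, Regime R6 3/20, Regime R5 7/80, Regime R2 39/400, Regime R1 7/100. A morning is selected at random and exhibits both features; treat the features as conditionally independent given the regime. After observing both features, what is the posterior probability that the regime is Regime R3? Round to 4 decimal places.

Compute prior × likelihood for every hypothesis:
  Regime R4: 0.336 × 0.15 × 0.23 = 0.011592
  Regime R3: 0.064 × 0.025 × 0.34 = 0.000544
  Regime R6: 0.116 × 0.08 × 0.15 = 0.001392
  Regime R5: 0.04 × 0.062 × 0.0875 = 0.000217
  Regime R2: 0.404 × 0.1075 × 0.0975 = 0.004234425
  Regime R1: 0.04 × 0.065 × 0.07 = 0.000182
Total = 0.018161425.
P(Regime R3 | evidence) = 0.000544 / 0.018161425 ≈ 0.0300.

0.0300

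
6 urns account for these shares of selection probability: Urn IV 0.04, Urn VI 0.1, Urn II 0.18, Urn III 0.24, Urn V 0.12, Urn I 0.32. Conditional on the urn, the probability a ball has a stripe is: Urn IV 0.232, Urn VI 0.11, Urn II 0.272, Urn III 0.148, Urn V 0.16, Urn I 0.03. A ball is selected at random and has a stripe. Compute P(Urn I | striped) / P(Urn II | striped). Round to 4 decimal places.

0.1961

Unnormalized posteriors (prior × likelihood):
  Urn IV: 0.04 × 0.232 = 0.00928
  Urn VI: 0.1 × 0.11 = 0.011
  Urn II: 0.18 × 0.272 = 0.04896
  Urn III: 0.24 × 0.148 = 0.03552
  Urn V: 0.12 × 0.16 = 0.0192
  Urn I: 0.32 × 0.03 = 0.0096
Sum = 0.13356.
The ratio is 0.0096 / 0.04896 (the normalizer cancels) = 0.1961.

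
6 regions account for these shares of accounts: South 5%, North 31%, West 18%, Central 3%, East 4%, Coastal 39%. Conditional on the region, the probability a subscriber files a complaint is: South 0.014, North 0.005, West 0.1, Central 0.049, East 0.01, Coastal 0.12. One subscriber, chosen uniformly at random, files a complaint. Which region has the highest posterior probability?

Coastal

By Bayes' rule, posterior ∝ prior × likelihood:
  South: 0.05 × 0.014 = 0.0007
  North: 0.31 × 0.005 = 0.00155
  West: 0.18 × 0.1 = 0.018
  Central: 0.03 × 0.049 = 0.00147
  East: 0.04 × 0.01 = 0.0004
  Coastal: 0.39 × 0.12 = 0.0468
Normalizing constant = 0.06892.
Largest term belongs to Coastal, so Coastal is most probable.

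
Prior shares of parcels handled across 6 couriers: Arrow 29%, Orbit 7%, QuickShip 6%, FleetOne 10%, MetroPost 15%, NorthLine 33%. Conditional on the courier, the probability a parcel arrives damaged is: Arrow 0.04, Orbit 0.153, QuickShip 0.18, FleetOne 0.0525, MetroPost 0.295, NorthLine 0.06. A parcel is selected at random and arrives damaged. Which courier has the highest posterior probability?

Compute prior × likelihood for every hypothesis:
  Arrow: 0.29 × 0.04 = 0.0116
  Orbit: 0.07 × 0.153 = 0.01071
  QuickShip: 0.06 × 0.18 = 0.0108
  FleetOne: 0.1 × 0.0525 = 0.00525
  MetroPost: 0.15 × 0.295 = 0.04425
  NorthLine: 0.33 × 0.06 = 0.0198
Normalizing constant = 0.10241.
Largest term belongs to MetroPost, so MetroPost is most probable.

MetroPost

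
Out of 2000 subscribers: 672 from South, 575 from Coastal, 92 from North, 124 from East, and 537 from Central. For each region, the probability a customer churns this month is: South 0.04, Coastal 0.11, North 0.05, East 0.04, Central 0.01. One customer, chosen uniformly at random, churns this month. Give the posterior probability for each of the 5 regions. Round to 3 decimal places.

South 0.256, Coastal 0.602, North 0.044, East 0.047, Central 0.051

Prior × likelihood for each hypothesis:
  South: 0.336 × 0.04 = 0.01344
  Coastal: 0.2875 × 0.11 = 0.031625
  North: 0.046 × 0.05 = 0.0023
  East: 0.062 × 0.04 = 0.00248
  Central: 0.2685 × 0.01 = 0.002685
Normalizing constant = 0.05253.
P(South | churn) = 0.01344/0.05253 ≈ 0.256
P(Coastal | churn) = 0.031625/0.05253 ≈ 0.602
P(North | churn) = 0.0023/0.05253 ≈ 0.044
P(East | churn) = 0.00248/0.05253 ≈ 0.047
P(Central | churn) = 0.002685/0.05253 ≈ 0.051
(Check: 0.256+0.602+0.044+0.047+0.051 = 1.000.)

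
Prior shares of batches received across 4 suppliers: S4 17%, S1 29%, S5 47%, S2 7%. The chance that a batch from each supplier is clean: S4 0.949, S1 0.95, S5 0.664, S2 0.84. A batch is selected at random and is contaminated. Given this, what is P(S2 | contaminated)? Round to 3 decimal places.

Taking complements, P(contaminated | each) = S4 0.051, S1 0.05, S5 0.336, S2 0.16.
By Bayes' rule, posterior ∝ prior × likelihood:
  S4: 0.17 × 0.051 = 0.00867
  S1: 0.29 × 0.05 = 0.0145
  S5: 0.47 × 0.336 = 0.15792
  S2: 0.07 × 0.16 = 0.0112
Normalizing constant = 0.19229.
P(S2 | evidence) = 0.0112 / 0.19229 ≈ 0.058.

0.058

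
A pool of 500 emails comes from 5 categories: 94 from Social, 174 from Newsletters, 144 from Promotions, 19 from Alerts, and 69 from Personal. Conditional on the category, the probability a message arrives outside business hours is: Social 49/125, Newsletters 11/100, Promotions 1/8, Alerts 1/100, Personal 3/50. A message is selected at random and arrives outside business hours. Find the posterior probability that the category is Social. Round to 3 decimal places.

Unnormalized posteriors (prior × likelihood):
  Social: 0.188 × 0.392 = 0.073696
  Newsletters: 0.348 × 0.11 = 0.03828
  Promotions: 0.288 × 0.125 = 0.036
  Alerts: 0.038 × 0.01 = 0.00038
  Personal: 0.138 × 0.06 = 0.00828
Normalizing constant = 0.156636.
P(Social | evidence) = 0.073696 / 0.156636 ≈ 0.470.

0.470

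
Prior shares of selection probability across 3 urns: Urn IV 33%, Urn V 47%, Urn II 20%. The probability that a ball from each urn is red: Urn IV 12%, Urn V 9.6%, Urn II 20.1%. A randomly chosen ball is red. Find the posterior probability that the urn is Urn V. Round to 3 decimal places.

0.361

By Bayes' rule, posterior ∝ prior × likelihood:
  Urn IV: 0.33 × 0.12 = 0.0396
  Urn V: 0.47 × 0.096 = 0.04512
  Urn II: 0.2 × 0.201 = 0.0402
Sum = 0.12492.
P(Urn V | evidence) = 0.04512 / 0.12492 ≈ 0.361.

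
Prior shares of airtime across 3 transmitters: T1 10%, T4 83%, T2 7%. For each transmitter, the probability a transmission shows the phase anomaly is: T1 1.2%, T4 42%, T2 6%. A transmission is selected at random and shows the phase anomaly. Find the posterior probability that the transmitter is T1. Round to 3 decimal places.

0.003

Prior × likelihood for each hypothesis:
  T1: 0.1 × 0.012 = 0.0012
  T4: 0.83 × 0.42 = 0.3486
  T2: 0.07 × 0.06 = 0.0042
Total = 0.354.
P(T1 | evidence) = 0.0012 / 0.354 ≈ 0.003.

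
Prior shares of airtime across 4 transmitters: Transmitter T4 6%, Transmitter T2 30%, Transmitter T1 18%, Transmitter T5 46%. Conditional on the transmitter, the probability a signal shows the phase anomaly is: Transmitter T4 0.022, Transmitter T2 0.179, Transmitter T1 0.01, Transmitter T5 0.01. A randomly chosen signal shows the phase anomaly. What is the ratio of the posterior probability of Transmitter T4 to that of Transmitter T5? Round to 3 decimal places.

Prior × likelihood for each hypothesis:
  Transmitter T4: 0.06 × 0.022 = 0.00132
  Transmitter T2: 0.3 × 0.179 = 0.0537
  Transmitter T1: 0.18 × 0.01 = 0.0018
  Transmitter T5: 0.46 × 0.01 = 0.0046
Normalizing constant = 0.06142.
The ratio is 0.00132 / 0.0046 (the normalizer cancels) = 0.287.

0.287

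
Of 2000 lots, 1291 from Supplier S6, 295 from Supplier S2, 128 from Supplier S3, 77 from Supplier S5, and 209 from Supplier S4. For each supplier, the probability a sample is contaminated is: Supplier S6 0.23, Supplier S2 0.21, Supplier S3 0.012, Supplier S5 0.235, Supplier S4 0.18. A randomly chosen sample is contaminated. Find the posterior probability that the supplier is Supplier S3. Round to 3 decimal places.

0.004

Compute prior × likelihood for every hypothesis:
  Supplier S6: 0.6455 × 0.23 = 0.148465
  Supplier S2: 0.1475 × 0.21 = 0.030975
  Supplier S3: 0.064 × 0.012 = 0.000768
  Supplier S5: 0.0385 × 0.235 = 0.0090475
  Supplier S4: 0.1045 × 0.18 = 0.01881
Sum = 0.2080655.
P(Supplier S3 | evidence) = 0.000768 / 0.2080655 ≈ 0.004.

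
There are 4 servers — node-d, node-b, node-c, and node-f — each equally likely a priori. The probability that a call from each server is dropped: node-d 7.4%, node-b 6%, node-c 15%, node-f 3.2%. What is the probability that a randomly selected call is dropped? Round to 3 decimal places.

Since the prior is uniform, the posterior is proportional to the likelihood:
  node-d: 0.074
  node-b: 0.06
  node-c: 0.15
  node-f: 0.032
P(dropped) = (1/4) × (0.074 + 0.06 + 0.15 + 0.032) = 0.316/4 ≈ 0.079.

0.079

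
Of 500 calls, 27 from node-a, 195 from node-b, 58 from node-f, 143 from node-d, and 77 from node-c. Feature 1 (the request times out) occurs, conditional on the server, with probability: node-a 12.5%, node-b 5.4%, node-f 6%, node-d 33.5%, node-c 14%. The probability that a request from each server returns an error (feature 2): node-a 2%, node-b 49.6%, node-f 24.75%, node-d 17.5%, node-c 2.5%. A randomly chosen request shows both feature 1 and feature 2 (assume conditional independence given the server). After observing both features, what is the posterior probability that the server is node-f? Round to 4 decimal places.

By Bayes' rule, posterior ∝ prior × likelihood:
  node-a: 0.054 × 0.125 × 0.02 = 0.000135
  node-b: 0.39 × 0.054 × 0.496 = 0.01044576
  node-f: 0.116 × 0.06 × 0.2475 = 0.0017226
  node-d: 0.286 × 0.335 × 0.175 = 0.01676675
  node-c: 0.154 × 0.14 × 0.025 = 0.000539
Total = 0.02960911.
P(node-f | evidence) = 0.0017226 / 0.02960911 ≈ 0.0582.

0.0582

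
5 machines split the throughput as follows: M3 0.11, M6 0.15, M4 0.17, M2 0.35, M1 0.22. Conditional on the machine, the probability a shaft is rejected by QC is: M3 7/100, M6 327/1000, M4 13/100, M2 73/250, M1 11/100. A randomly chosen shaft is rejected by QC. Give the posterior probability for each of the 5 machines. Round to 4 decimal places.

M3 0.0375, M6 0.2390, M4 0.1077, M2 0.4979, M1 0.1179

Unnormalized posteriors (prior × likelihood):
  M3: 0.11 × 0.07 = 0.0077
  M6: 0.15 × 0.327 = 0.04905
  M4: 0.17 × 0.13 = 0.0221
  M2: 0.35 × 0.292 = 0.1022
  M1: 0.22 × 0.11 = 0.0242
Sum = 0.20525.
P(M3 | rejected) = 0.0077/0.20525 ≈ 0.0375
P(M6 | rejected) = 0.04905/0.20525 ≈ 0.2390
P(M4 | rejected) = 0.0221/0.20525 ≈ 0.1077
P(M2 | rejected) = 0.1022/0.20525 ≈ 0.4979
P(M1 | rejected) = 0.0242/0.20525 ≈ 0.1179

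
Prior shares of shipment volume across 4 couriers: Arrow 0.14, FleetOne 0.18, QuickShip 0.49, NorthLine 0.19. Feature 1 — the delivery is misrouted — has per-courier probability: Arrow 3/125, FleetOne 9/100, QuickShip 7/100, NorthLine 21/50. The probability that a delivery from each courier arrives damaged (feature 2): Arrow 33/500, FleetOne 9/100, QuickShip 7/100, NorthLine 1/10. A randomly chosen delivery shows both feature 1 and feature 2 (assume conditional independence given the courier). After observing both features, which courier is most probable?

NorthLine

Compute prior × likelihood for every hypothesis:
  Arrow: 0.14 × 0.024 × 0.066 = 0.00022176
  FleetOne: 0.18 × 0.09 × 0.09 = 0.001458
  QuickShip: 0.49 × 0.07 × 0.07 = 0.002401
  NorthLine: 0.19 × 0.42 × 0.1 = 0.00798
Total = 0.01206076.
Largest term belongs to NorthLine, so NorthLine is most probable.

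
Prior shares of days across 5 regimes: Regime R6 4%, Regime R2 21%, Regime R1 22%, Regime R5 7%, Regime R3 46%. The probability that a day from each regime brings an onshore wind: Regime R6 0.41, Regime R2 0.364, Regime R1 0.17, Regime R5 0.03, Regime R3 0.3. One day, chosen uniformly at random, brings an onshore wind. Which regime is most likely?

Prior × likelihood for each hypothesis:
  Regime R6: 0.04 × 0.41 = 0.0164
  Regime R2: 0.21 × 0.364 = 0.07644
  Regime R1: 0.22 × 0.17 = 0.0374
  Regime R5: 0.07 × 0.03 = 0.0021
  Regime R3: 0.46 × 0.3 = 0.138
Normalizing constant = 0.27034.
Largest term belongs to Regime R3, so Regime R3 is most probable.

Regime R3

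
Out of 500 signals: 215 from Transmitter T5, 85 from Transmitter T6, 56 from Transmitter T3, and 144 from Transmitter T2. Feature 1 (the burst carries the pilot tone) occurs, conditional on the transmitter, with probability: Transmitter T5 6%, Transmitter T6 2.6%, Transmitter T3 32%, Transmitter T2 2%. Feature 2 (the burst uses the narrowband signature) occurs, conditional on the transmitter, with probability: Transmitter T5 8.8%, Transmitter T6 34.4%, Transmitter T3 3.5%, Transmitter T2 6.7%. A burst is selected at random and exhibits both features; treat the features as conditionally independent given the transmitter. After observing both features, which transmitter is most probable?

Prior × likelihood for each hypothesis:
  Transmitter T5: 0.43 × 0.06 × 0.088 = 0.0022704
  Transmitter T6: 0.17 × 0.026 × 0.344 = 0.00152048
  Transmitter T3: 0.112 × 0.32 × 0.035 = 0.0012544
  Transmitter T2: 0.288 × 0.02 × 0.067 = 0.00038592
Normalizing constant = 0.0054312.
Largest term belongs to Transmitter T5, so Transmitter T5 is most probable.

Transmitter T5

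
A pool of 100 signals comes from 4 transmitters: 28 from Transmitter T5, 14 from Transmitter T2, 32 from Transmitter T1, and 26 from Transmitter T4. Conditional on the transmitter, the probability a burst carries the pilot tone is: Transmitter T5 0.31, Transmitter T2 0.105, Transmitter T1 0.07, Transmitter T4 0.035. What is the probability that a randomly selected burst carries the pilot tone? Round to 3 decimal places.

By Bayes' rule, posterior ∝ prior × likelihood:
  Transmitter T5: 0.28 × 0.31 = 0.0868
  Transmitter T2: 0.14 × 0.105 = 0.0147
  Transmitter T1: 0.32 × 0.07 = 0.0224
  Transmitter T4: 0.26 × 0.035 = 0.0091
P(pilot) = 0.0868 + 0.0147 + 0.0224 + 0.0091 = 0.133 → 0.133.

0.133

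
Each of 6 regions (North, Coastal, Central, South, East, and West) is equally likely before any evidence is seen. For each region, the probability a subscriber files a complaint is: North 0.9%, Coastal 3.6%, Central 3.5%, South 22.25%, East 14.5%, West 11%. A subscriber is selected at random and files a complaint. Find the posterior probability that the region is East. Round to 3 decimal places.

Since the prior is uniform, the posterior is proportional to the likelihood:
  North: 0.009
  Coastal: 0.036
  Central: 0.035
  South: 0.2225
  East: 0.145
  West: 0.11
Normalizing constant = 0.5575.
P(East | evidence) = 0.145 / 0.5575 ≈ 0.260.

0.260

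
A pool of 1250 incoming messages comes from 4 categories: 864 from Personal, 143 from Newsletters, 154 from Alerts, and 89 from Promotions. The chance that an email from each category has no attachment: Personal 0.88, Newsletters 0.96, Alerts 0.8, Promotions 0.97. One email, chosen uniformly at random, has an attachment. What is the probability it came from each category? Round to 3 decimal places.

Personal 0.726, Newsletters 0.040, Alerts 0.216, Promotions 0.019

Taking complements, P(attachment | each) = Personal 0.12, Newsletters 0.04, Alerts 0.2, Promotions 0.03.
Unnormalized posteriors (prior × likelihood):
  Personal: 0.6912 × 0.12 = 0.082944
  Newsletters: 0.1144 × 0.04 = 0.004576
  Alerts: 0.1232 × 0.2 = 0.02464
  Promotions: 0.0712 × 0.03 = 0.002136
Normalizing constant = 0.114296.
P(Personal | attachment) = 0.082944/0.114296 ≈ 0.726
P(Newsletters | attachment) = 0.004576/0.114296 ≈ 0.040
P(Alerts | attachment) = 0.02464/0.114296 ≈ 0.216
P(Promotions | attachment) = 0.002136/0.114296 ≈ 0.019
(Check: 0.726+0.040+0.216+0.019 = 1.001.)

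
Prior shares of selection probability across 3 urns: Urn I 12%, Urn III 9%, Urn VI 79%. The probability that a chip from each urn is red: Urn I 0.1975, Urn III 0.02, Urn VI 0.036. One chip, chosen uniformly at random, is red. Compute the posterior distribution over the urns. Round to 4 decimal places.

Urn I 0.4394, Urn III 0.0334, Urn VI 0.5273

Compute prior × likelihood for every hypothesis:
  Urn I: 0.12 × 0.1975 = 0.0237
  Urn III: 0.09 × 0.02 = 0.0018
  Urn VI: 0.79 × 0.036 = 0.02844
Total = 0.05394.
P(Urn I | red) = 0.0237/0.05394 ≈ 0.4394
P(Urn III | red) = 0.0018/0.05394 ≈ 0.0334
P(Urn VI | red) = 0.02844/0.05394 ≈ 0.5273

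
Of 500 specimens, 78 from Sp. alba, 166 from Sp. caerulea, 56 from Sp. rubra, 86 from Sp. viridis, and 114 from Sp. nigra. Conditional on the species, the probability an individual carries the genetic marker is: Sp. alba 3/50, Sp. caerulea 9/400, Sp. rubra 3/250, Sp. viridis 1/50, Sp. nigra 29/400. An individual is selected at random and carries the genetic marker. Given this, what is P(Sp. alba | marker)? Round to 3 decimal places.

Unnormalized posteriors (prior × likelihood):
  Sp. alba: 0.156 × 0.06 = 0.00936
  Sp. caerulea: 0.332 × 0.0225 = 0.00747
  Sp. rubra: 0.112 × 0.012 = 0.001344
  Sp. viridis: 0.172 × 0.02 = 0.00344
  Sp. nigra: 0.228 × 0.0725 = 0.01653
Total = 0.038144.
P(Sp. alba | evidence) = 0.00936 / 0.038144 ≈ 0.245.

0.245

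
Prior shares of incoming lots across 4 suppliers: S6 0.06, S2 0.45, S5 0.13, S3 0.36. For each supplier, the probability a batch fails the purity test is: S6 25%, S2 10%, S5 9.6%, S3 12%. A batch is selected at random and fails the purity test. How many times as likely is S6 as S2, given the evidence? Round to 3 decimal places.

0.333

Unnormalized posteriors (prior × likelihood):
  S6: 0.06 × 0.25 = 0.015
  S2: 0.45 × 0.1 = 0.045
  S5: 0.13 × 0.096 = 0.01248
  S3: 0.36 × 0.12 = 0.0432
Normalizing constant = 0.11568.
The ratio is 0.015 / 0.045 (the normalizer cancels) = 0.333.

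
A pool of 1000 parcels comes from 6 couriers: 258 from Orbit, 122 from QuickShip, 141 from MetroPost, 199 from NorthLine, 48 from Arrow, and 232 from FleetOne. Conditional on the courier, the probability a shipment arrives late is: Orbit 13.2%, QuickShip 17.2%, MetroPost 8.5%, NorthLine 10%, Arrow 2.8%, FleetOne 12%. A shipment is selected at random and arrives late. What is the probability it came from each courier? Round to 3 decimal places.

Prior × likelihood for each hypothesis:
  Orbit: 0.258 × 0.132 = 0.034056
  QuickShip: 0.122 × 0.172 = 0.020984
  MetroPost: 0.141 × 0.085 = 0.011985
  NorthLine: 0.199 × 0.1 = 0.0199
  Arrow: 0.048 × 0.028 = 0.001344
  FleetOne: 0.232 × 0.12 = 0.02784
Normalizing constant = 0.116109.
P(Orbit | late) = 0.034056/0.116109 ≈ 0.293
P(QuickShip | late) = 0.020984/0.116109 ≈ 0.181
P(MetroPost | late) = 0.011985/0.116109 ≈ 0.103
P(NorthLine | late) = 0.0199/0.116109 ≈ 0.171
P(Arrow | late) = 0.001344/0.116109 ≈ 0.012
P(FleetOne | late) = 0.02784/0.116109 ≈ 0.240
(Check: 0.293+0.181+0.103+0.171+0.012+0.240 = 1.000.)

Orbit 0.293, QuickShip 0.181, MetroPost 0.103, NorthLine 0.171, Arrow 0.012, FleetOne 0.240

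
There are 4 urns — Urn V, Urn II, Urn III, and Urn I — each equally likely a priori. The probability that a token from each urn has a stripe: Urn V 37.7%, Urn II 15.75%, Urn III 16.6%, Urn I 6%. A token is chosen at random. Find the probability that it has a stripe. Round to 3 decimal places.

0.190

With a uniform prior (1/4 each), posterior ∝ likelihood:
  Urn V: 0.377
  Urn II: 0.1575
  Urn III: 0.166
  Urn I: 0.06
P(striped) = (1/4) × (0.377 + 0.1575 + 0.166 + 0.06) = 0.7605/4 ≈ 0.190.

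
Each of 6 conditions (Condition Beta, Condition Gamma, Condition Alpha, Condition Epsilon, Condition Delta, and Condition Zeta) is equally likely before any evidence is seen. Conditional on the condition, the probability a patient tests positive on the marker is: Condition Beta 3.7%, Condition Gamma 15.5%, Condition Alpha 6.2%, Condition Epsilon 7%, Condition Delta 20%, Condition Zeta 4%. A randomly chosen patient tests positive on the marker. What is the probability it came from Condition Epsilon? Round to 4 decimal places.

With a uniform prior (1/6 each), posterior ∝ likelihood:
  Condition Beta: 0.037
  Condition Gamma: 0.155
  Condition Alpha: 0.062
  Condition Epsilon: 0.07
  Condition Delta: 0.2
  Condition Zeta: 0.04
Sum = 0.564.
P(Condition Epsilon | evidence) = 0.07 / 0.564 ≈ 0.1241.

0.1241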